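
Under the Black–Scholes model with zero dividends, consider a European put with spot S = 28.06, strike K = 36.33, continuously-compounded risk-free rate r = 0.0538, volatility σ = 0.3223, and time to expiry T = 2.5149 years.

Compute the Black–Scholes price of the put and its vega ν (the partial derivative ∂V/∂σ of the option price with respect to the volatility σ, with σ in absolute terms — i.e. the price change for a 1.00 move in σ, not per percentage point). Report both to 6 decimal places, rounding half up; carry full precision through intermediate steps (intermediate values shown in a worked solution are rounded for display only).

price = 8.036341
ν = 17.750467

σ√T = 0.3223·√2.5149 = 0.511117
d₁ = (ln(S/K) + (r+σ²/2)T) / (σ√T) = (ln(28.06/36.33) + (0.0538+0.3223²/2)·2.5149) / 0.511117 = (-0.258299 + 0.265922) / 0.511117 = 0.014915
d₂ = d₁ − σ√T = 0.014915 − 0.511117 = -0.496202
e^{−rT} = e^{−0.0538·2.5149} = 0.873452
N(−d₁) = 0.494050,  N(−d₂) = 0.690124
Put price V = K·e^{−rT}·N(−d₂) − S·N(−d₁) = 21.899383 − 13.863042 = 8.036341
φ(d₁) = (1/√(2π))·e^{−d₁²/2} = 0.398898
ν = S·φ(d₁)·√T = 17.750467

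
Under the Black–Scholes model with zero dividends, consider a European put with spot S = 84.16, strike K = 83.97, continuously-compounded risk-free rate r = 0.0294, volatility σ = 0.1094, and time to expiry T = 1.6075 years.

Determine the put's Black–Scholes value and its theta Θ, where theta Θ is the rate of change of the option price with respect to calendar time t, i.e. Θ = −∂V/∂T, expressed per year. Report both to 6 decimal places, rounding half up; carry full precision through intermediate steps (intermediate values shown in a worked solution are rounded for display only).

price = 2.793642
Θ = -0.411848

σ√T = 0.1094·√1.6075 = 0.138705
d₁ = (ln(S/K) + (r+σ²/2)T) / (σ√T) = (ln(84.16/83.97) + (0.0294+0.1094²/2)·1.6075) / 0.138705 = (0.002260 + 0.056880) / 0.138705 = 0.426373
d₂ = d₁ − σ√T = 0.426373 − 0.138705 = 0.287668
e^{−rT} = e^{−0.0294·1.6075} = 0.953839
N(−d₁) = 0.334918,  N(−d₂) = 0.386800
Put price V = K·e^{−rT}·N(−d₂) − S·N(−d₁) = 30.980330 − 28.186688 = 2.793642
φ(d₁) = (1/√(2π))·e^{−d₁²/2} = 0.364279
Θ = −S·φ(d₁)·σ/(2√T) + r·K·e^{−rT}·N(−d₂) = −1.322670 + 0.910822 = -0.411848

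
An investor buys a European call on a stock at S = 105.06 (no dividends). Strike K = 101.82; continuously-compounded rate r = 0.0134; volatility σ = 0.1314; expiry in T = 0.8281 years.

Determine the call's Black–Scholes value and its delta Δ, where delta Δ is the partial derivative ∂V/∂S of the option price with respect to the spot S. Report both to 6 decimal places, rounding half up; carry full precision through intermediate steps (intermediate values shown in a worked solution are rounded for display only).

price = 7.391535
Δ = 0.660768

σ√T = 0.1314·√0.8281 = 0.119574
d₁ = (ln(S/K) + (r+σ²/2)T) / (σ√T) = (ln(105.06/101.82) + (0.0134+0.1314²/2)·0.8281) / 0.119574 = (0.031325 + 0.018246) / 0.119574 = 0.414560
d₂ = d₁ − σ√T = 0.414560 − 0.119574 = 0.294986
e^{−rT} = e^{−0.0134·0.8281} = 0.988965
N(d₁) = 0.660768,  N(d₂) = 0.615998
Call price V = S·N(d₁) − K·e^{−rT}·N(d₂) = 69.420278 − 62.028743 = 7.391535
Δ = N(d₁) = 0.660768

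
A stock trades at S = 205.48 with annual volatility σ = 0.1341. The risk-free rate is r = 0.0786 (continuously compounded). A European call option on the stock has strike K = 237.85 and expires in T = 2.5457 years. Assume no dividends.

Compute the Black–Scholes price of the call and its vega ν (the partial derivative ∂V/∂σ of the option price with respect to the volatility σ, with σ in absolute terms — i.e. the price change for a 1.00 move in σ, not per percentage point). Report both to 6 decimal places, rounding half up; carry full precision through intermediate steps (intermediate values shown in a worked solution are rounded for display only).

σ√T = 0.1341·√2.5457 = 0.213960
d₁ = (ln(S/K) + (r+σ²/2)T) / (σ√T) = (ln(205.48/237.85) + (0.0786+0.1341²/2)·2.5457) / 0.213960 = (-0.146292 + 0.222981) / 0.213960 = 0.358431
d₂ = d₁ − σ√T = 0.358431 − 0.213960 = 0.144471
e^{−rT} = e^{−0.0786·2.5457} = 0.818655
N(d₁) = 0.639990,  N(d₂) = 0.557436
Call price V = S·N(d₁) − K·e^{−rT}·N(d₂) = 131.505085 − 108.542348 = 22.962738
φ(d₁) = (1/√(2π))·e^{−d₁²/2} = 0.374121
ν = S·φ(d₁)·√T = 122.655119

price = 22.962738
ν = 122.655119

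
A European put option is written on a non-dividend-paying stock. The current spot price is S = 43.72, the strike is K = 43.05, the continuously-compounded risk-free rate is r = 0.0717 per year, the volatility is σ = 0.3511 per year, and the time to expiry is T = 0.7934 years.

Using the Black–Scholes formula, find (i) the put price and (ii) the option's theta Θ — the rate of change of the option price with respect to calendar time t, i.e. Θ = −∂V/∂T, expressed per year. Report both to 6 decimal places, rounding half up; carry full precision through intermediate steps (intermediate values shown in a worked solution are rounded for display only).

price = 3.856062
Θ = -1.817771

σ√T = 0.3511·√0.7934 = 0.312735
d₁ = (ln(S/K) + (r+σ²/2)T) / (σ√T) = (ln(43.72/43.05) + (0.0717+0.3511²/2)·0.7934) / 0.312735 = (0.015443 + 0.105788) / 0.312735 = 0.387650
d₂ = d₁ − σ√T = 0.387650 − 0.312735 = 0.074915
e^{−rT} = e^{−0.0717·0.7934} = 0.944701
N(−d₁) = 0.349137,  N(−d₂) = 0.470141
Put price V = K·e^{−rT}·N(−d₂) − S·N(−d₁) = 19.120352 − 15.264290 = 3.856062
φ(d₁) = (1/√(2π))·e^{−d₁²/2} = 0.370066
Θ = −S·φ(d₁)·σ/(2√T) + r·K·e^{−rT}·N(−d₂) = −3.188700 + 1.370929 = -1.817771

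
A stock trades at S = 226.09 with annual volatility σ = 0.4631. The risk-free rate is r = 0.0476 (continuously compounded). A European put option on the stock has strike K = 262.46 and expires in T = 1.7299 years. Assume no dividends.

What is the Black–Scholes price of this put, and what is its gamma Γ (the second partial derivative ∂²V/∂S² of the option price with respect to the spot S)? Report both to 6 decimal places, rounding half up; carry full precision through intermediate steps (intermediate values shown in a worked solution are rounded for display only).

σ√T = 0.4631·√1.7299 = 0.609095
d₁ = (ln(S/K) + (r+σ²/2)T) / (σ√T) = (ln(226.09/262.46) + (0.0476+0.4631²/2)·1.7299) / 0.609095 = (-0.149166 + 0.267842) / 0.609095 = 0.194840
d₂ = d₁ − σ√T = 0.194840 − 0.609095 = -0.414255
e^{−rT} = e^{−0.0476·1.7299} = 0.920956
N(−d₁) = 0.422759,  N(−d₂) = 0.660656
Put price V = K·e^{−rT}·N(−d₂) − S·N(−d₁) = 159.689931 − 95.581586 = 64.108344
φ(d₁) = (1/√(2π))·e^{−d₁²/2} = 0.391441
Γ = φ(d₁) / (S·σ·√T) = 0.002842

price = 64.108344
Γ = 0.002842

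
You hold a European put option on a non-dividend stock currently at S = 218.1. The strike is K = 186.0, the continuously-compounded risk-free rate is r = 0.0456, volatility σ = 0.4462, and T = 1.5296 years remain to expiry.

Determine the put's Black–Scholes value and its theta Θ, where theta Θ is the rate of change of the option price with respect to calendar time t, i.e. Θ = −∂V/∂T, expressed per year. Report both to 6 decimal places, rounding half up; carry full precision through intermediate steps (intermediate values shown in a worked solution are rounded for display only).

price = 23.748236
Θ = -8.845740

σ√T = 0.4462·√1.5296 = 0.551847
d₁ = (ln(S/K) + (r+σ²/2)T) / (σ√T) = (ln(218.1/186.0) + (0.0456+0.4462²/2)·1.5296) / 0.551847 = (0.159207 + 0.222017) / 0.551847 = 0.690815
d₂ = d₁ − σ√T = 0.690815 − 0.551847 = 0.138969
e^{−rT} = e^{−0.0456·1.5296} = 0.932627
N(−d₁) = 0.244841,  N(−d₂) = 0.444738
Put price V = K·e^{−rT}·N(−d₂) − S·N(−d₁) = 77.148017 − 53.399781 = 23.748236
φ(d₁) = (1/√(2π))·e^{−d₁²/2} = 0.314255
Θ = −S·φ(d₁)·σ/(2√T) + r·K·e^{−rT}·N(−d₂) = −12.363690 + 3.517950 = -8.845740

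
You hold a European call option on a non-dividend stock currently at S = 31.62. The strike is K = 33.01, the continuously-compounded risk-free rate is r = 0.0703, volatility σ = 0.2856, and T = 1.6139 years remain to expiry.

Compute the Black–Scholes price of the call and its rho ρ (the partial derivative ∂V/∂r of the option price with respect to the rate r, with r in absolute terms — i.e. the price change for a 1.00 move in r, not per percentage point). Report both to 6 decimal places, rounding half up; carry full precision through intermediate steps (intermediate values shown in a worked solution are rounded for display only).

σ√T = 0.2856·√1.6139 = 0.362824
d₁ = (ln(S/K) + (r+σ²/2)T) / (σ√T) = (ln(31.62/33.01) + (0.0703+0.2856²/2)·1.6139) / 0.362824 = (-0.043021 + 0.179278) / 0.362824 = 0.375546
d₂ = d₁ − σ√T = 0.375546 − 0.362824 = 0.012722
e^{−rT} = e^{−0.0703·1.6139} = 0.892742
N(d₁) = 0.646373,  N(d₂) = 0.505075
Call price V = S·N(d₁) − K·e^{−rT}·N(d₂) = 20.438306 − 14.884272 = 5.554035
ρ = K·T·e^{−rT}·N(d₂) = 24.021726

price = 5.554035
ρ = 24.021726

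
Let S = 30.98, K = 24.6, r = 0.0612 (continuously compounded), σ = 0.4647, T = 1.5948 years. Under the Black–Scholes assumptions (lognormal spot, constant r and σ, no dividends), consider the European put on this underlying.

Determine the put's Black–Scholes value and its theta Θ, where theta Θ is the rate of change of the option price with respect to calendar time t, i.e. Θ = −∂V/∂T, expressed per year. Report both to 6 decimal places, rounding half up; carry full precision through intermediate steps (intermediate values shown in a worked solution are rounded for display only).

σ√T = 0.4647·√1.5948 = 0.586848
d₁ = (ln(S/K) + (r+σ²/2)T) / (σ√T) = (ln(30.98/24.6) + (0.0612+0.4647²/2)·1.5948) / 0.586848 = (0.230595 + 0.269797) / 0.586848 = 0.852678
d₂ = d₁ − σ√T = 0.852678 − 0.586848 = 0.265830
e^{−rT} = e^{−0.0612·1.5948} = 0.907010
N(−d₁) = 0.196919,  N(−d₂) = 0.395185
Put price V = K·e^{−rT}·N(−d₂) − S·N(−d₁) = 8.817548 − 6.100549 = 2.716999
φ(d₁) = (1/√(2π))·e^{−d₁²/2} = 0.277352
Θ = −S·φ(d₁)·σ/(2√T) + r·K·e^{−rT}·N(−d₂) = −1.580891 + 0.539634 = -1.041257

price = 2.716999
Θ = -1.041257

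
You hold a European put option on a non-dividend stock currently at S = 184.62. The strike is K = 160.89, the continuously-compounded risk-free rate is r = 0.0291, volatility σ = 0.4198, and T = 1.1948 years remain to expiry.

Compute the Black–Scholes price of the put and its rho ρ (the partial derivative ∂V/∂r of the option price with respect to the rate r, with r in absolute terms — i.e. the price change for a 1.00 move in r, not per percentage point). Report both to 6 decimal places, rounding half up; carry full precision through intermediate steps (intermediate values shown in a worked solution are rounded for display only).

price = 18.343821
ρ = -82.044177

σ√T = 0.4198·√1.1948 = 0.458870
d₁ = (ln(S/K) + (r+σ²/2)T) / (σ√T) = (ln(184.62/160.89) + (0.0291+0.4198²/2)·1.1948) / 0.458870 = (0.137579 + 0.140050) / 0.458870 = 0.605026
d₂ = d₁ − σ√T = 0.605026 − 0.458870 = 0.146155
e^{−rT} = e^{−0.0291·1.1948} = 0.965829
N(−d₁) = 0.272581,  N(−d₂) = 0.441899
Put price V = K·e^{−rT}·N(−d₂) − S·N(−d₁) = 68.667708 − 50.323887 = 18.343821
ρ = −K·T·e^{−rT}·N(−d₂) = -82.044177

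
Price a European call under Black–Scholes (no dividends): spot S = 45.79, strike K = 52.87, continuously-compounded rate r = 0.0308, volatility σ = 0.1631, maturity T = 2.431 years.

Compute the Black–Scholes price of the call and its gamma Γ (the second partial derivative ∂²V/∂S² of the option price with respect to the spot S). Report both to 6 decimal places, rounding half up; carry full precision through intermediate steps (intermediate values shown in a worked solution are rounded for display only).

σ√T = 0.1631·√2.431 = 0.254300
d₁ = (ln(S/K) + (r+σ²/2)T) / (σ√T) = (ln(45.79/52.87) + (0.0308+0.1631²/2)·2.431) / 0.254300 = (-0.143770 + 0.107209) / 0.254300 = -0.143772
d₂ = d₁ − σ√T = -0.143772 − 0.254300 = -0.398072
e^{−rT} = e^{−0.0308·2.431} = 0.927860
N(d₁) = 0.442840,  N(d₂) = 0.345288
Call price V = S·N(d₁) − K·e^{−rT}·N(d₂) = 20.277651 − 16.938449 = 3.339202
φ(d₁) = (1/√(2π))·e^{−d₁²/2} = 0.394840
Γ = φ(d₁) / (S·σ·√T) = 0.033908

price = 3.339202
Γ = 0.033908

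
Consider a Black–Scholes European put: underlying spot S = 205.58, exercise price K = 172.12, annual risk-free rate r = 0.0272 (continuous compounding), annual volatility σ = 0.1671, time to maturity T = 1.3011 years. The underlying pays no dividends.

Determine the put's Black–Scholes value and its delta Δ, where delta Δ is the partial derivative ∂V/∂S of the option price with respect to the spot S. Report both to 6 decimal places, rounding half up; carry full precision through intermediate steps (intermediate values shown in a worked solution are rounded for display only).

σ√T = 0.1671·√1.3011 = 0.190604
d₁ = (ln(S/K) + (r+σ²/2)T) / (σ√T) = (ln(205.58/172.12) + (0.0272+0.1671²/2)·1.3011) / 0.190604 = (0.177643 + 0.053555) / 0.190604 = 1.212977
d₂ = d₁ − σ√T = 1.212977 − 0.190604 = 1.022373
e^{−rT} = e^{−0.0272·1.3011} = 0.965229
N(−d₁) = 0.112569,  N(−d₂) = 0.153302
Put price V = K·e^{−rT}·N(−d₂) − S·N(−d₁) = 25.468881 − 23.141990 = 2.326891
Δ = −N(−d₁) = -0.112569

price = 2.326891
Δ = -0.112569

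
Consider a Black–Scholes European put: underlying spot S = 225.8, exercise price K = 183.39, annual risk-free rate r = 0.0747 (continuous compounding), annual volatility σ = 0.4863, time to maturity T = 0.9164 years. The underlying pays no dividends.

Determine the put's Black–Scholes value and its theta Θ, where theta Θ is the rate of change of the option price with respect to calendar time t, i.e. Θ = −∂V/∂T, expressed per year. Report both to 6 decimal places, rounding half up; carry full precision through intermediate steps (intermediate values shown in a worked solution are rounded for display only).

price = 15.369342
Θ = -11.665380

σ√T = 0.4863·√0.9164 = 0.465529
d₁ = (ln(S/K) + (r+σ²/2)T) / (σ√T) = (ln(225.8/183.39) + (0.0747+0.4863²/2)·0.9164) / 0.465529 = (0.208035 + 0.176814) / 0.465529 = 0.826690
d₂ = d₁ − σ√T = 0.826690 − 0.465529 = 0.361161
e^{−rT} = e^{−0.0747·0.9164} = 0.933835
N(−d₁) = 0.204206,  N(−d₂) = 0.358989
Put price V = K·e^{−rT}·N(−d₂) − S·N(−d₁) = 61.479128 − 46.109786 = 15.369342
φ(d₁) = (1/√(2π))·e^{−d₁²/2} = 0.283471
Θ = −S·φ(d₁)·σ/(2√T) + r·K·e^{−rT}·N(−d₂) = −16.257871 + 4.592491 = -11.665380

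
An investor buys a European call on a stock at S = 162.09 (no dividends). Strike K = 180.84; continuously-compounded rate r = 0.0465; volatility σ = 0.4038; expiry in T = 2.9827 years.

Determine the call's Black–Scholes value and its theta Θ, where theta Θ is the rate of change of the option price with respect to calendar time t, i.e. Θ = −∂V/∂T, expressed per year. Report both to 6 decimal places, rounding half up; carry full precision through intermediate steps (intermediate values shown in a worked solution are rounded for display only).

σ√T = 0.4038·√2.9827 = 0.697383
d₁ = (ln(S/K) + (r+σ²/2)T) / (σ√T) = (ln(162.09/180.84) + (0.0465+0.4038²/2)·2.9827) / 0.697383 = (-0.109461 + 0.381867) / 0.697383 = 0.390612
d₂ = d₁ − σ√T = 0.390612 − 0.697383 = -0.306771
e^{−rT} = e^{−0.0465·2.9827} = 0.870493
N(d₁) = 0.651958,  N(d₂) = 0.379509
Call price V = S·N(d₁) − K·e^{−rT}·N(d₂) = 105.675855 − 59.742277 = 45.933578
φ(d₁) = (1/√(2π))·e^{−d₁²/2} = 0.369639
Θ = −S·φ(d₁)·σ/(2√T) − r·K·e^{−rT}·N(d₂) = −7.004321 − 2.778016 = -9.782337

price = 45.933578
Θ = -9.782337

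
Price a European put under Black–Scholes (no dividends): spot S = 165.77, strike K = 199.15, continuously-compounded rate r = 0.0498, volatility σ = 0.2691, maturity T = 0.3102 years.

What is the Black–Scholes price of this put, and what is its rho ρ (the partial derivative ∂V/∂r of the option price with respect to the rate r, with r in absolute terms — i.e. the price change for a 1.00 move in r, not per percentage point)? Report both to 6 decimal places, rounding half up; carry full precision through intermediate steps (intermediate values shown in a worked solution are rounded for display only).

price = 32.102523
ρ = -53.781410

σ√T = 0.2691·√0.3102 = 0.149877
d₁ = (ln(S/K) + (r+σ²/2)T) / (σ√T) = (ln(165.77/199.15) + (0.0498+0.2691²/2)·0.3102) / 0.149877 = (-0.183457 + 0.026679) / 0.149877 = -1.046042
d₂ = d₁ − σ√T = -1.046042 − 0.149877 = -1.195919
e^{−rT} = e^{−0.0498·0.3102} = 0.984671
N(−d₁) = 0.852229,  N(−d₂) = 0.884136
Put price V = K·e^{−rT}·N(−d₂) − S·N(−d₁) = 173.376562 − 141.274040 = 32.102523
ρ = −K·T·e^{−rT}·N(−d₂) = -53.781410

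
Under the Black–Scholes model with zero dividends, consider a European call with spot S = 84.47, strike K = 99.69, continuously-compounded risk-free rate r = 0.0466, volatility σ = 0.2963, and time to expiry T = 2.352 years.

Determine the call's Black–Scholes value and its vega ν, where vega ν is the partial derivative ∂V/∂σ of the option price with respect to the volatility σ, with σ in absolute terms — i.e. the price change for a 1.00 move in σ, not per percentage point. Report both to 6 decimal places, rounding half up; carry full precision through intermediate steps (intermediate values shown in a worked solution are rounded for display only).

price = 13.301215
ν = 51.403232

σ√T = 0.2963·√2.352 = 0.454413
d₁ = (ln(S/K) + (r+σ²/2)T) / (σ√T) = (ln(84.47/99.69) + (0.0466+0.2963²/2)·2.352) / 0.454413 = (-0.165669 + 0.212849) / 0.454413 = 0.103826
d₂ = d₁ − σ√T = 0.103826 − 0.454413 = -0.350587
e^{−rT} = e^{−0.0466·2.352} = 0.896190
N(d₁) = 0.541346,  N(d₂) = 0.362949
Call price V = S·N(d₁) − K·e^{−rT}·N(d₂) = 45.727507 − 32.426291 = 13.301215
φ(d₁) = (1/√(2π))·e^{−d₁²/2} = 0.396798
ν = S·φ(d₁)·√T = 51.403232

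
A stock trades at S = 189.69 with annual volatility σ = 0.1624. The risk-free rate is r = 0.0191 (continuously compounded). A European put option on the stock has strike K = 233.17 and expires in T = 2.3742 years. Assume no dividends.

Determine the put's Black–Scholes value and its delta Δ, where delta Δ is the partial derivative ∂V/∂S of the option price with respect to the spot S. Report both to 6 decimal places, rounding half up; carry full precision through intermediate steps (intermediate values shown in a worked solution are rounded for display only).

σ√T = 0.1624·√2.3742 = 0.250233
d₁ = (ln(S/K) + (r+σ²/2)T) / (σ√T) = (ln(189.69/233.17) + (0.0191+0.1624²/2)·2.3742) / 0.250233 = (-0.206377 + 0.076656) / 0.250233 = -0.518401
d₂ = d₁ − σ√T = -0.518401 − 0.250233 = -0.768634
e^{−rT} = e^{−0.0191·2.3742} = 0.955666
N(−d₁) = 0.697911,  N(−d₂) = 0.778945
Put price V = K·e^{−rT}·N(−d₂) − S·N(−d₁) = 173.574251 − 132.386706 = 41.187545
Δ = −N(−d₁) = -0.697911

price = 41.187545
Δ = -0.697911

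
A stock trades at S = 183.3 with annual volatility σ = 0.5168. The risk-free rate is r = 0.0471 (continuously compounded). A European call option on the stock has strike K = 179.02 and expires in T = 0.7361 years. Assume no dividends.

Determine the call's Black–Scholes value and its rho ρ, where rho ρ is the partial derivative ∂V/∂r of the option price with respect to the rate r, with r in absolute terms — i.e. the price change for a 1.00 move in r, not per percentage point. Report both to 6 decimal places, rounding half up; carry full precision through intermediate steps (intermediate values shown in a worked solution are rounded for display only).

price = 36.704877
ρ = 59.067988

σ√T = 0.5168·√0.7361 = 0.443395
d₁ = (ln(S/K) + (r+σ²/2)T) / (σ√T) = (ln(183.3/179.02) + (0.0471+0.5168²/2)·0.7361) / 0.443395 = (0.023627 + 0.132970) / 0.443395 = 0.353176
d₂ = d₁ − σ√T = 0.353176 − 0.443395 = -0.090219
e^{−rT} = e^{−0.0471·0.7361} = 0.965924
N(d₁) = 0.638022,  N(d₂) = 0.464057
Call price V = S·N(d₁) − K·e^{−rT}·N(d₂) = 116.949392 − 80.244515 = 36.704877
ρ = K·T·e^{−rT}·N(d₂) = 59.067988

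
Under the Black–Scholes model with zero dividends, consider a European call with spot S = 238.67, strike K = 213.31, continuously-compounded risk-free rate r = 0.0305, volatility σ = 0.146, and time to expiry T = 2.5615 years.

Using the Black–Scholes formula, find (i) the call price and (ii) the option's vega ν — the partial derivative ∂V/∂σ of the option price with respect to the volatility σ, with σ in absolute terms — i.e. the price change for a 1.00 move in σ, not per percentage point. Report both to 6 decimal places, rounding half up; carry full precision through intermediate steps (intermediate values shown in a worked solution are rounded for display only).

price = 47.301173
ν = 98.711090

σ√T = 0.146·√2.5615 = 0.233668
d₁ = (ln(S/K) + (r+σ²/2)T) / (σ√T) = (ln(238.67/213.31) + (0.0305+0.146²/2)·2.5615) / 0.233668 = (0.112335 + 0.105426) / 0.233668 = 0.931925
d₂ = d₁ − σ√T = 0.931925 − 0.233668 = 0.698257
e^{−rT} = e^{−0.0305·2.5615} = 0.924848
N(d₁) = 0.824312,  N(d₂) = 0.757492
Call price V = S·N(d₁) − K·e^{−rT}·N(d₂) = 196.738658 − 149.437485 = 47.301173
φ(d₁) = (1/√(2π))·e^{−d₁²/2} = 0.258417
ν = S·φ(d₁)·√T = 98.711090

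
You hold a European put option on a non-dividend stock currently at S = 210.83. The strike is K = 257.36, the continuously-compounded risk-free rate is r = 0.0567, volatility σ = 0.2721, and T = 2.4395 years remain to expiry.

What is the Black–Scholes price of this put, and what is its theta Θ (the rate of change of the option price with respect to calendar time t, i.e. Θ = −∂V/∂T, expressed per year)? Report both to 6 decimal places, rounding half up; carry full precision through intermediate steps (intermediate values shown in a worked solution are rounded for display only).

σ√T = 0.2721·√2.4395 = 0.424990
d₁ = (ln(S/K) + (r+σ²/2)T) / (σ√T) = (ln(210.83/257.36) + (0.0567+0.2721²/2)·2.4395) / 0.424990 = (-0.199424 + 0.228628) / 0.424990 = 0.068717
d₂ = d₁ − σ√T = 0.068717 − 0.424990 = -0.356273
e^{−rT} = e^{−0.0567·2.4395} = 0.870820
N(−d₁) = 0.472607,  N(−d₂) = 0.639182
Put price V = K·e^{−rT}·N(−d₂) − S·N(−d₁) = 143.249802 − 99.639791 = 43.610011
φ(d₁) = (1/√(2π))·e^{−d₁²/2} = 0.398001
Θ = −S·φ(d₁)·σ/(2√T) + r·K·e^{−rT}·N(−d₂) = −7.309122 + 8.122264 = 0.813142

price = 43.610011
Θ = 0.813142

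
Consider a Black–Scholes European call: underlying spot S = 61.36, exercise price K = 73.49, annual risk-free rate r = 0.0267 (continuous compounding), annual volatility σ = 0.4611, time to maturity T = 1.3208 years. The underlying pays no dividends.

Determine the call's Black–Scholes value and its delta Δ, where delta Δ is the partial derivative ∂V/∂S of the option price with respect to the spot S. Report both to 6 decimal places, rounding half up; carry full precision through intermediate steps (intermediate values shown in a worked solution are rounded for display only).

price = 9.533510
Δ = 0.496450

σ√T = 0.4611·√1.3208 = 0.529924
d₁ = (ln(S/K) + (r+σ²/2)T) / (σ√T) = (ln(61.36/73.49) + (0.0267+0.4611²/2)·1.3208) / 0.529924 = (-0.180391 + 0.175675) / 0.529924 = -0.008900
d₂ = d₁ − σ√T = -0.008900 − 0.529924 = -0.538824
e^{−rT} = e^{−0.0267·1.3208} = 0.965349
N(d₁) = 0.496450,  N(d₂) = 0.295004
Call price V = S·N(d₁) − K·e^{−rT}·N(d₂) = 30.462151 − 20.928641 = 9.533510
Δ = N(d₁) = 0.496450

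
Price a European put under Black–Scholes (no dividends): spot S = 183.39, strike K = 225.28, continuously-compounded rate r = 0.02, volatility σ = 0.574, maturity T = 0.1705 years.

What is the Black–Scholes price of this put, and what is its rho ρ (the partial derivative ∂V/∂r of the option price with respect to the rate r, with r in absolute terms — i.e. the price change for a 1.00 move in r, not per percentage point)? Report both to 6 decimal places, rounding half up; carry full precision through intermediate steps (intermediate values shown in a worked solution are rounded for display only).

σ√T = 0.574·√0.1705 = 0.237014
d₁ = (ln(S/K) + (r+σ²/2)T) / (σ√T) = (ln(183.39/225.28) + (0.02+0.574²/2)·0.1705) / 0.237014 = (-0.205729 + 0.031498) / 0.237014 = -0.735109
d₂ = d₁ − σ√T = -0.735109 − 0.237014 = -0.972123
e^{−rT} = e^{−0.02·0.1705} = 0.996596
N(−d₁) = 0.768864,  N(−d₂) = 0.834505
Put price V = K·e^{−rT}·N(−d₂) − S·N(−d₁) = 187.357394 − 141.001879 = 46.355515
ρ = −K·T·e^{−rT}·N(−d₂) = -31.944436

price = 46.355515
ρ = -31.944436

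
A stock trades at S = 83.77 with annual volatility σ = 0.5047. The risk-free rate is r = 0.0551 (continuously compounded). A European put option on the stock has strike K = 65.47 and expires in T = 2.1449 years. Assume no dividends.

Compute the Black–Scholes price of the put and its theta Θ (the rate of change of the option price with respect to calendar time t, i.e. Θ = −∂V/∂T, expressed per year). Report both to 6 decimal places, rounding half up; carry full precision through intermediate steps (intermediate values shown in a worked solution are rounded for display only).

σ√T = 0.5047·√2.1449 = 0.739157
d₁ = (ln(S/K) + (r+σ²/2)T) / (σ√T) = (ln(83.77/65.47) + (0.0551+0.5047²/2)·2.1449) / 0.739157 = (0.246483 + 0.391361) / 0.739157 = 0.862934
d₂ = d₁ − σ√T = 0.862934 − 0.739157 = 0.123776
e^{−rT} = e^{−0.0551·2.1449} = 0.888533
N(−d₁) = 0.194087,  N(−d₂) = 0.450746
Put price V = K·e^{−rT}·N(−d₂) − S·N(−d₁) = 26.220908 − 16.258667 = 9.962241
φ(d₁) = (1/√(2π))·e^{−d₁²/2} = 0.274923
Θ = −S·φ(d₁)·σ/(2√T) + r·K·e^{−rT}·N(−d₂) = −3.968247 + 1.444772 = -2.523475

price = 9.962241
Θ = -2.523475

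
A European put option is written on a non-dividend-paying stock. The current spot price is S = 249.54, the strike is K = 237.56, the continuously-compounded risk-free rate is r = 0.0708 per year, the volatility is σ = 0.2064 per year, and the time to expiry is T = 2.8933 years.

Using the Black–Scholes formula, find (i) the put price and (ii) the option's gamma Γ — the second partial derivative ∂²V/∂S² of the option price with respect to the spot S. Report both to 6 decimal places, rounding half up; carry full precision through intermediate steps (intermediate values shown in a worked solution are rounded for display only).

σ√T = 0.2064·√2.8933 = 0.351080
d₁ = (ln(S/K) + (r+σ²/2)T) / (σ√T) = (ln(249.54/237.56) + (0.0708+0.2064²/2)·2.8933) / 0.351080 = (0.049199 + 0.266474) / 0.351080 = 0.899149
d₂ = d₁ − σ√T = 0.899149 − 0.351080 = 0.548068
e^{−rT} = e^{−0.0708·2.8933} = 0.814773
N(−d₁) = 0.184287,  N(−d₂) = 0.291823
Put price V = K·e^{−rT}·N(−d₂) − S·N(−d₁) = 56.484433 − 45.986921 = 10.497513
φ(d₁) = (1/√(2π))·e^{−d₁²/2} = 0.266289
Γ = φ(d₁) / (S·σ·√T) = 0.003040

price = 10.497513
Γ = 0.003040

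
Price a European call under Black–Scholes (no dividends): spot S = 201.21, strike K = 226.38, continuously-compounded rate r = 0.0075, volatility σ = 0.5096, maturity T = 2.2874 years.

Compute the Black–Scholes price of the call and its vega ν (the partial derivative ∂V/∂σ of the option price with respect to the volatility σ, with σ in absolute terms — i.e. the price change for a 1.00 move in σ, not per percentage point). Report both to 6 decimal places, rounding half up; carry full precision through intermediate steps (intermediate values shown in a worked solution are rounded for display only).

price = 53.423008
ν = 117.528866

σ√T = 0.5096·√2.2874 = 0.770727
d₁ = (ln(S/K) + (r+σ²/2)T) / (σ√T) = (ln(201.21/226.38) + (0.0075+0.5096²/2)·2.2874) / 0.770727 = (-0.117866 + 0.314165) / 0.770727 = 0.254694
d₂ = d₁ − σ√T = 0.254694 − 0.770727 = -0.516033
e^{−rT} = e^{−0.0075·2.2874} = 0.982991
N(d₁) = 0.600520,  N(d₂) = 0.302916
Call price V = S·N(d₁) − K·e^{−rT}·N(d₂) = 120.830690 − 67.407682 = 53.423008
φ(d₁) = (1/√(2π))·e^{−d₁²/2} = 0.386210
ν = S·φ(d₁)·√T = 117.528866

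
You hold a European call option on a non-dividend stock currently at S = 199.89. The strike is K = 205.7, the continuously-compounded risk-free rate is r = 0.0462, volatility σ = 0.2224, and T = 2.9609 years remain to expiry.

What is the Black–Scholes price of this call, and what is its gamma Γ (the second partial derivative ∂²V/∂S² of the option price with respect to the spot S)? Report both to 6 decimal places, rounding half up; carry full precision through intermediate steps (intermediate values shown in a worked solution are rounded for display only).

σ√T = 0.2224·√2.9609 = 0.382690
d₁ = (ln(S/K) + (r+σ²/2)T) / (σ√T) = (ln(199.89/205.7) + (0.0462+0.2224²/2)·2.9609) / 0.382690 = (-0.028652 + 0.210019) / 0.382690 = 0.473929
d₂ = d₁ − σ√T = 0.473929 − 0.382690 = 0.091239
e^{−rT} = e^{−0.0462·2.9609} = 0.872150
N(d₁) = 0.682225,  N(d₂) = 0.536349
Call price V = S·N(d₁) − K·e^{−rT}·N(d₂) = 136.369895 − 96.221671 = 40.148224
φ(d₁) = (1/√(2π))·e^{−d₁²/2} = 0.356564
Γ = φ(d₁) / (S·σ·√T) = 0.004661

price = 40.148224
Γ = 0.004661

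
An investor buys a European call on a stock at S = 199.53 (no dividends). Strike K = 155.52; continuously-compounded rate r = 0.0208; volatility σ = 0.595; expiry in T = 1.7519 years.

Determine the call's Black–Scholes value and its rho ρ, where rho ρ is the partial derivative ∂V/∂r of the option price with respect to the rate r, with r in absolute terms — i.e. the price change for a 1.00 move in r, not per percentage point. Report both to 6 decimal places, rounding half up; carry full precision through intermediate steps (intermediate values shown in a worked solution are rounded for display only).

price = 81.579693
ρ = 128.095995

σ√T = 0.595·√1.7519 = 0.787538
d₁ = (ln(S/K) + (r+σ²/2)T) / (σ√T) = (ln(199.53/155.52) + (0.0208+0.595²/2)·1.7519) / 0.787538 = (0.249190 + 0.346548) / 0.787538 = 0.756456
d₂ = d₁ − σ√T = 0.756456 − 0.787538 = -0.031082
e^{−rT} = e^{−0.0208·1.7519} = 0.964216
N(d₁) = 0.775312,  N(d₂) = 0.487602
Call price V = S·N(d₁) − K·e^{−rT}·N(d₂) = 154.698018 − 73.118326 = 81.579693
ρ = K·T·e^{−rT}·N(d₂) = 128.095995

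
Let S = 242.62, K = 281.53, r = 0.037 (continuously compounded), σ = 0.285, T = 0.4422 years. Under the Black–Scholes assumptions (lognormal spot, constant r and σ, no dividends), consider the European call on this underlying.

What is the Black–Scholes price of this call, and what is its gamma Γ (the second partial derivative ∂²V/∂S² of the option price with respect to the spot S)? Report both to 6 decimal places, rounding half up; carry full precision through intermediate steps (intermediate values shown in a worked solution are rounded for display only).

price = 7.019269
Γ = 0.007231

σ√T = 0.285·√0.4422 = 0.189520
d₁ = (ln(S/K) + (r+σ²/2)T) / (σ√T) = (ln(242.62/281.53) + (0.037+0.285²/2)·0.4422) / 0.189520 = (-0.148743 + 0.034320) / 0.189520 = -0.603749
d₂ = d₁ − σ√T = -0.603749 − 0.189520 = -0.793269
e^{−rT} = e^{−0.037·0.4422} = 0.983772
N(d₁) = 0.273005,  N(d₂) = 0.213811
Call price V = S·N(d₁) − K·e^{−rT}·N(d₂) = 66.236521 − 59.217252 = 7.019269
φ(d₁) = (1/√(2π))·e^{−d₁²/2} = 0.332474
Γ = φ(d₁) / (S·σ·√T) = 0.007231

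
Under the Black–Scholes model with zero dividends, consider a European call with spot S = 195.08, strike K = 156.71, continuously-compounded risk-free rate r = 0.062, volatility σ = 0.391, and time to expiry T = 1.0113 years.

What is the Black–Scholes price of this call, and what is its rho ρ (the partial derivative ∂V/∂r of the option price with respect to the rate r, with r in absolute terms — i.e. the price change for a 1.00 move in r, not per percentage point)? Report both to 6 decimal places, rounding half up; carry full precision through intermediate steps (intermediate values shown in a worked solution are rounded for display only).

σ√T = 0.391·√1.0113 = 0.393203
d₁ = (ln(S/K) + (r+σ²/2)T) / (σ√T) = (ln(195.08/156.71) + (0.062+0.391²/2)·1.0113) / 0.393203 = (0.219013 + 0.140005) / 0.393203 = 0.913059
d₂ = d₁ − σ√T = 0.913059 − 0.393203 = 0.519856
e^{−rT} = e^{−0.062·1.0113} = 0.939225
N(d₁) = 0.819394,  N(d₂) = 0.698418
Call price V = S·N(d₁) − K·e^{−rT}·N(d₂) = 159.847450 − 102.797304 = 57.050145
ρ = K·T·e^{−rT}·N(d₂) = 103.958914

price = 57.050145
ρ = 103.958914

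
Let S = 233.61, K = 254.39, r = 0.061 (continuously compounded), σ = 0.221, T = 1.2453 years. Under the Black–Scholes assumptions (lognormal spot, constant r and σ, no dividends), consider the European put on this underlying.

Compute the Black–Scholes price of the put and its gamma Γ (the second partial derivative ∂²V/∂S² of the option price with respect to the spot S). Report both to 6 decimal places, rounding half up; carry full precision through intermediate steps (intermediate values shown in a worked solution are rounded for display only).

σ√T = 0.221·√1.2453 = 0.246621
d₁ = (ln(S/K) + (r+σ²/2)T) / (σ√T) = (ln(233.61/254.39) + (0.061+0.221²/2)·1.2453) / 0.246621 = (-0.085215 + 0.106374) / 0.246621 = 0.085794
d₂ = d₁ − σ√T = 0.085794 − 0.246621 = -0.160826
e^{−rT} = e^{−0.061·1.2453} = 0.926850
N(−d₁) = 0.465815,  N(−d₂) = 0.563885
Put price V = K·e^{−rT}·N(−d₂) − S·N(−d₁) = 132.953564 − 108.819017 = 24.134546
φ(d₁) = (1/√(2π))·e^{−d₁²/2} = 0.397477
Γ = φ(d₁) / (S·σ·√T) = 0.006899

price = 24.134546
Γ = 0.006899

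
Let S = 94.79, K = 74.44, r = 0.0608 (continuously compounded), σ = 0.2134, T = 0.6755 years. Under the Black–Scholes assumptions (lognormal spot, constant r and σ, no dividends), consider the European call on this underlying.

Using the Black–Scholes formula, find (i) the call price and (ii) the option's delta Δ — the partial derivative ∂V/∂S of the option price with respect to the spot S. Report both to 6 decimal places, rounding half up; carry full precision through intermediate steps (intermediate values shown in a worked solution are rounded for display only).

σ√T = 0.2134·√0.6755 = 0.175391
d₁ = (ln(S/K) + (r+σ²/2)T) / (σ√T) = (ln(94.79/74.44) + (0.0608+0.2134²/2)·0.6755) / 0.175391 = (0.241670 + 0.056451) / 0.175391 = 1.699757
d₂ = d₁ − σ√T = 1.699757 − 0.175391 = 1.524366
e^{−rT} = e^{−0.0608·0.6755} = 0.959762
N(d₁) = 0.955412,  N(d₂) = 0.936291
Call price V = S·N(d₁) − K·e^{−rT}·N(d₂) = 90.563470 − 66.893006 = 23.670464
Δ = N(d₁) = 0.955412

price = 23.670464
Δ = 0.955412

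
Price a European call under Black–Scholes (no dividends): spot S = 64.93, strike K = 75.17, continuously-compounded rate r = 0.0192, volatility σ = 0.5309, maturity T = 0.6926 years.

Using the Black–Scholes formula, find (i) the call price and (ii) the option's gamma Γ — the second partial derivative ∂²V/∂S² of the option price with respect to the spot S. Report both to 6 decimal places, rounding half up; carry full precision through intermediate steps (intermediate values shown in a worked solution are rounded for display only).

price = 8.075467
Γ = 0.013861

σ√T = 0.5309·√0.6926 = 0.441829
d₁ = (ln(S/K) + (r+σ²/2)T) / (σ√T) = (ln(64.93/75.17) + (0.0192+0.5309²/2)·0.6926) / 0.441829 = (-0.146442 + 0.110904) / 0.441829 = -0.080434
d₂ = d₁ − σ√T = -0.080434 − 0.441829 = -0.522263
e^{−rT} = e^{−0.0192·0.6926} = 0.986790
N(d₁) = 0.467946,  N(d₂) = 0.300744
Call price V = S·N(d₁) − K·e^{−rT}·N(d₂) = 30.383728 − 22.308260 = 8.075467
φ(d₁) = (1/√(2π))·e^{−d₁²/2} = 0.397654
Γ = φ(d₁) / (S·σ·√T) = 0.013861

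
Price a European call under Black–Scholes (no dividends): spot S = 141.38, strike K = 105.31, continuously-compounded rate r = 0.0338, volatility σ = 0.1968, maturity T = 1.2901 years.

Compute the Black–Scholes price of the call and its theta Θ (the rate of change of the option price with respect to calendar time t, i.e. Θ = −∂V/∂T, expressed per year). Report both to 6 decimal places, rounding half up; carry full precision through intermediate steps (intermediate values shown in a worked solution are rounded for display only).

price = 41.319604
Θ = -4.438826

σ√T = 0.1968·√1.2901 = 0.223530
d₁ = (ln(S/K) + (r+σ²/2)T) / (σ√T) = (ln(141.38/105.31) + (0.0338+0.1968²/2)·1.2901) / 0.223530 = (0.294543 + 0.068588) / 0.223530 = 1.624527
d₂ = d₁ − σ√T = 1.624527 − 0.223530 = 1.400996
e^{−rT} = e^{−0.0338·1.2901} = 0.957332
N(d₁) = 0.947868,  N(d₂) = 0.919392
Call price V = S·N(d₁) − K·e^{−rT}·N(d₂) = 134.009616 − 92.690012 = 41.319604
φ(d₁) = (1/√(2π))·e^{−d₁²/2} = 0.106620
Θ = −S·φ(d₁)·σ/(2√T) − r·K·e^{−rT}·N(d₂) = −1.305903 − 3.132922 = -4.438826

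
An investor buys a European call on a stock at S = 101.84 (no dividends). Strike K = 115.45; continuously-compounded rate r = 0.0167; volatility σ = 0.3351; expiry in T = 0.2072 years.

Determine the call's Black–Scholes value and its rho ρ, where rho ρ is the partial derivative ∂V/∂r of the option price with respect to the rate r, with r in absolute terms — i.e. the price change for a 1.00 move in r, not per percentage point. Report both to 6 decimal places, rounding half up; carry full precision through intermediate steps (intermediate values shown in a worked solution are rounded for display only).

σ√T = 0.3351·√0.2072 = 0.152535
d₁ = (ln(S/K) + (r+σ²/2)T) / (σ√T) = (ln(101.84/115.45) + (0.0167+0.3351²/2)·0.2072) / 0.152535 = (-0.125435 + 0.015094) / 0.152535 = -0.723381
d₂ = d₁ − σ√T = -0.723381 − 0.152535 = -0.875916
e^{−rT} = e^{−0.0167·0.2072} = 0.996546
N(d₁) = 0.234723,  N(d₂) = 0.190538
Call price V = S·N(d₁) − K·e^{−rT}·N(d₂) = 23.904178 − 21.921608 = 1.982571
ρ = K·T·e^{−rT}·N(d₂) = 4.542157

price = 1.982571
ρ = 4.542157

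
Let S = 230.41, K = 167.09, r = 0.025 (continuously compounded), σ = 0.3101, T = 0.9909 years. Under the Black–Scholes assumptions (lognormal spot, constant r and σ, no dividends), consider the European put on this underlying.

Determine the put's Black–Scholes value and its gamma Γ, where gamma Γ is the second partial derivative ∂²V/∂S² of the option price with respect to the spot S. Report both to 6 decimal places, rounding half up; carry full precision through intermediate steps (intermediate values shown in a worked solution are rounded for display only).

σ√T = 0.3101·√0.9909 = 0.308686
d₁ = (ln(S/K) + (r+σ²/2)T) / (σ√T) = (ln(230.41/167.09) + (0.025+0.3101²/2)·0.9909) / 0.308686 = (0.321328 + 0.072416) / 0.308686 = 1.275548
d₂ = d₁ − σ√T = 1.275548 − 0.308686 = 0.966863
e^{−rT} = e^{−0.025·0.9909} = 0.975532
N(−d₁) = 0.101058,  N(−d₂) = 0.166806
Put price V = K·e^{−rT}·N(−d₂) − S·N(−d₁) = 27.189706 − 23.284681 = 3.905025
φ(d₁) = (1/√(2π))·e^{−d₁²/2} = 0.176851
Γ = φ(d₁) / (S·σ·√T) = 0.002486

price = 3.905025
Γ = 0.002486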